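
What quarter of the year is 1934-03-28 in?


Month: March (month 3)
Q1: Jan-Mar, Q2: Apr-Jun, Q3: Jul-Sep, Q4: Oct-Dec

Q1


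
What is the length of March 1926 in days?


March 1926

31 days


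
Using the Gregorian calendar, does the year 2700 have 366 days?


Gregorian leap year rule: divisible by 4, but not by 100, unless also by 400.
2700 is divisible by 100 but not 400 -> not a leap year

No


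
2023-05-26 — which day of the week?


Date: May 26, 2023
Anchor: Jan 1, 2023. With p = 2023 - 1 = 2022: (p + p//4 - p//100 + p//400) mod 7 = (2022 + 505 - 20 + 5) mod 7 = 2512 mod 7 = 6 -> Sunday (Mon=0 ... Sun=6)
Days before May (Jan-Apr): 120; offset = 120 + 26 - 1 = 145
Weekday index = (6 + 145) mod 7 = 4

Day of the week: Friday


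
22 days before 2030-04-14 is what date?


Start: 2030-04-14, subtract 22 days
Back 14 days from April 14 reaches March 31, 2030 -> 8 left
March 2030: 31 - 8 = 23 -> lands on March 23

Result: 2030-03-23


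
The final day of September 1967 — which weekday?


September 1967 has 30 days
Anchor: Jan 1, 1967. With p = 1967 - 1 = 1966: (p + p//4 - p//100 + p//400) mod 7 = (1966 + 491 - 19 + 4) mod 7 = 2442 mod 7 = 6 -> Sunday (Mon=0 ... Sun=6)
Days before September (Jan-Aug): 243; September 1 index = (6 + 243) mod 7 = 4 -> Friday
Last day offset: 30 - 1 = 29 days
Weekday index = (4 + 29) mod 7 = 5

Saturday, September 30


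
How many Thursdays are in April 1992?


April 1992 has 30 days
Anchor: Jan 1, 1992. With p = 1992 - 1 = 1991: (p + p//4 - p//100 + p//400) mod 7 = (1991 + 497 - 19 + 4) mod 7 = 2473 mod 7 = 2 -> Wednesday (Mon=0 ... Sun=6)
Days before April (Jan-Mar): 91; April 1 index = (2 + 91) mod 7 = 2 -> Wednesday
First Thursday is April 2
Thursdays: 2, 9, 16, 23, 30

5 Thursdays


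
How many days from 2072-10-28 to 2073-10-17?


From 2072-10-28 to 2073-10-17
2072-10-28: days before October = 31 + 29 + 31 + 30 + 31 + 30 + 31 + 31 + 30 = 274 (2072 is a leap year); day of year = 274 + 28 = 302
2073-10-17: days before October = 31 + 28 + 31 + 30 + 31 + 30 + 31 + 31 + 30 = 273 (2073 is not a leap year); day of year = 273 + 17 = 290
Rest of 2072: 366 - 302 = 64
Total = 64 + 290 = 354

354 days


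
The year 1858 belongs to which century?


Century = (year - 1) // 100 + 1
= (1858 - 1) // 100 + 1
= 1857 // 100 + 1
= 18 + 1

19th century


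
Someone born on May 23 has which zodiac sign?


Date: May 23
Conventional tropical zodiac dates: Gemini from May 21 onward; Cancer starts June 21
May 23 falls within the Gemini range

Gemini


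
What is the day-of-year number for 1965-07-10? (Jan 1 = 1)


Date: July 10, 1965
Days in months 1 through 6: 181
Plus 10 days in July

Day of year: 191


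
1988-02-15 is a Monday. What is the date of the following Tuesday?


Current: Monday
Target: Tuesday
Days ahead: 1

Next Tuesday: 1988-02-16


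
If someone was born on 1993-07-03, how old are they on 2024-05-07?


Birth: 1993-07-03
Reference: 2024-05-07
Year difference: 2024 - 1993 = 31
Birthday not yet reached in 2024, subtract 1

30 years old


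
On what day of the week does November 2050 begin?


Target: November 1, 2050
Anchor: Jan 1, 2050. With p = 2050 - 1 = 2049: (p + p//4 - p//100 + p//400) mod 7 = (2049 + 512 - 20 + 5) mod 7 = 2546 mod 7 = 5 -> Saturday (Mon=0 ... Sun=6)
Days before November (Jan-Oct): 304 days
Weekday index = (5 + 304) mod 7 = 1

Tuesday


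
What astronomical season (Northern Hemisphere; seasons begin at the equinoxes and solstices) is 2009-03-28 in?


Date: March 28
Astronomical Spring (approx.; exact equinox/solstice day varies by year): March 20 to June 20
March 28 falls within the Spring window

Spring


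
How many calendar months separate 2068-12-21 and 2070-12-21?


From December 2068 to December 2070
2 years * 12 = 24 months = 24

24 months


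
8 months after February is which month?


February is month 2
2 + 8 = 10

October


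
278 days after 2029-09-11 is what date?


Start: 2029-09-11, add 278 days
September 2029 has 30 days: 30 - 11 = 19 days to September 30 -> 259 left
October 2029 has 31 days -> 228 left
November 2029 has 30 days -> 198 left
December 2029 has 31 days -> 167 left
January 2030 has 31 days -> 136 left
February 2030 has 28 days -> 108 left
March 2030 has 31 days -> 77 left
April 2030 has 30 days -> 47 left
May 2030 has 31 days -> 16 left
June 2030: 16 <= 30 -> lands on June 16

Result: 2030-06-16


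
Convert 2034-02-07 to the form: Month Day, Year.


ISO 2034-02-07 parses as year=2034, month=02, day=07
Month 2 -> February

February 7, 2034


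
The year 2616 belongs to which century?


Century = (year - 1) // 100 + 1
= (2616 - 1) // 100 + 1
= 2615 // 100 + 1
= 26 + 1

27th century


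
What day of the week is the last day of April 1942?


April 1942 has 30 days
Anchor: Jan 1, 1942. With p = 1942 - 1 = 1941: (p + p//4 - p//100 + p//400) mod 7 = (1941 + 485 - 19 + 4) mod 7 = 2411 mod 7 = 3 -> Thursday (Mon=0 ... Sun=6)
Days before April (Jan-Mar): 90; April 1 index = (3 + 90) mod 7 = 2 -> Wednesday
Last day offset: 30 - 1 = 29 days
Weekday index = (2 + 29) mod 7 = 3

Thursday, April 30


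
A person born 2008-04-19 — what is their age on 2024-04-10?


Birth: 2008-04-19
Reference: 2024-04-10
Year difference: 2024 - 2008 = 16
Birthday not yet reached in 2024, subtract 1

15 years old


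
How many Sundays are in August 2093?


August 2093 has 31 days
Anchor: Jan 1, 2093. With p = 2093 - 1 = 2092: (p + p//4 - p//100 + p//400) mod 7 = (2092 + 523 - 20 + 5) mod 7 = 2600 mod 7 = 3 -> Thursday (Mon=0 ... Sun=6)
Days before August (Jan-Jul): 212; August 1 index = (3 + 212) mod 7 = 5 -> Saturday
First Sunday is August 2
Sundays: 2, 9, 16, 23, 30

5 Sundays


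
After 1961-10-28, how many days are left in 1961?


Day of year: 301 of 365
Remaining = 365 - 301

64 days


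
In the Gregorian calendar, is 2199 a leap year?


Gregorian leap year rule: divisible by 4, but not by 100, unless also by 400.
2199 is not divisible by 4 -> not a leap year

No


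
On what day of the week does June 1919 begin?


Target: June 1, 1919
Anchor: Jan 1, 1919. With p = 1919 - 1 = 1918: (p + p//4 - p//100 + p//400) mod 7 = (1918 + 479 - 19 + 4) mod 7 = 2382 mod 7 = 2 -> Wednesday (Mon=0 ... Sun=6)
Days before June (Jan-May): 151 days
Weekday index = (2 + 151) mod 7 = 6

Sunday


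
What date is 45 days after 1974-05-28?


Start: 1974-05-28, add 45 days
May 1974 has 31 days: 31 - 28 = 3 days to May 31 -> 42 left
June 1974 has 30 days -> 12 left
July 1974: 12 <= 31 -> lands on July 12

Result: 1974-07-12


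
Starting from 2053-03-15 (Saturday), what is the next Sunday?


Current: Saturday
Target: Sunday
Days ahead: 1

Next Sunday: 2053-03-16


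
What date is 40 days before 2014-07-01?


Start: 2014-07-01, subtract 40 days
Back 1 day from July 1 reaches June 30, 2014 -> 39 left
June 2014 has 30 days -> back to May 31, 2014 -> 9 left
May 2014: 31 - 9 = 22 -> lands on May 22

Result: 2014-05-22


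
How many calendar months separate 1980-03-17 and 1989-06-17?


From March 1980 to June 1989
9 years * 12 = 108 months, plus 3 months = 111

111 months


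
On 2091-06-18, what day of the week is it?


Date: June 18, 2091
Anchor: Jan 1, 2091. With p = 2091 - 1 = 2090: (p + p//4 - p//100 + p//400) mod 7 = (2090 + 522 - 20 + 5) mod 7 = 2597 mod 7 = 0 -> Monday (Mon=0 ... Sun=6)
Days before June (Jan-May): 151; offset = 151 + 18 - 1 = 168
Weekday index = (0 + 168) mod 7 = 0

Day of the week: Monday


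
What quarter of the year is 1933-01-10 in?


Month: January (month 1)
Q1: Jan-Mar, Q2: Apr-Jun, Q3: Jul-Sep, Q4: Oct-Dec

Q1


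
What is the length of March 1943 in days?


March 1943

31 days


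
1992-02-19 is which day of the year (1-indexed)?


Date: February 19, 1992
Days in months 1 through 1: 31
Plus 19 days in February

Day of year: 50


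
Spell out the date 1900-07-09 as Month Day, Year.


ISO 1900-07-09 parses as year=1900, month=07, day=09
Month 7 -> July

July 9, 1900


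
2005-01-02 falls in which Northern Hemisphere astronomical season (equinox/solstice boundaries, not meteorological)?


Date: January 2
Astronomical Winter (approx.; exact equinox/solstice day varies by year): December 21 to March 19
January 2 falls within the Winter window

Winter


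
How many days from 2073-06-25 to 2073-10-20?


From 2073-06-25 to 2073-10-20
2073-06-25: days before June = 31 + 28 + 31 + 30 + 31 = 151 (2073 is not a leap year); day of year = 151 + 25 = 176
2073-10-20: days before October = 31 + 28 + 31 + 30 + 31 + 30 + 31 + 31 + 30 = 273 (2073 is not a leap year); day of year = 273 + 20 = 293
Same year: 293 - 176 = 117

117 days


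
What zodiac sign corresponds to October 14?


Date: October 14
Conventional tropical zodiac dates: Libra from September 23 onward; Scorpio starts October 23
October 14 falls within the Libra range

Libra


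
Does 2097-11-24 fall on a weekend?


Anchor: Jan 1, 2097. With p = 2097 - 1 = 2096: (p + p//4 - p//100 + p//400) mod 7 = (2096 + 524 - 20 + 5) mod 7 = 2605 mod 7 = 1 -> Tuesday (Mon=0 ... Sun=6)
Day of year: 328; offset = 327
Weekday index = (1 + 327) mod 7 = 6 -> Sunday
Weekend days: Saturday, Sunday

Yes


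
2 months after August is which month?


August is month 8
8 + 2 = 10

October


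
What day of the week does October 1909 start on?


Target: October 1, 1909
Anchor: Jan 1, 1909. With p = 1909 - 1 = 1908: (p + p//4 - p//100 + p//400) mod 7 = (1908 + 477 - 19 + 4) mod 7 = 2370 mod 7 = 4 -> Friday (Mon=0 ... Sun=6)
Days before October (Jan-Sep): 273 days
Weekday index = (4 + 273) mod 7 = 4

Friday


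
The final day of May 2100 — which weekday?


May 2100 has 31 days
Anchor: Jan 1, 2100. With p = 2100 - 1 = 2099: (p + p//4 - p//100 + p//400) mod 7 = (2099 + 524 - 20 + 5) mod 7 = 2608 mod 7 = 4 -> Friday (Mon=0 ... Sun=6)
Days before May (Jan-Apr): 120; May 1 index = (4 + 120) mod 7 = 5 -> Saturday
Last day offset: 31 - 1 = 30 days
Weekday index = (5 + 30) mod 7 = 0

Monday, May 31


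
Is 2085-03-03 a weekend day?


Anchor: Jan 1, 2085. With p = 2085 - 1 = 2084: (p + p//4 - p//100 + p//400) mod 7 = (2084 + 521 - 20 + 5) mod 7 = 2590 mod 7 = 0 -> Monday (Mon=0 ... Sun=6)
Day of year: 62; offset = 61
Weekday index = (0 + 61) mod 7 = 5 -> Saturday
Weekend days: Saturday, Sunday

Yes


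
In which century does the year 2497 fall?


Century = (year - 1) // 100 + 1
= (2497 - 1) // 100 + 1
= 2496 // 100 + 1
= 24 + 1

25th century


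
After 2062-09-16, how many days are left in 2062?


Day of year: 259 of 365
Remaining = 365 - 259

106 days


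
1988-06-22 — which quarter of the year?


Month: June (month 6)
Q1: Jan-Mar, Q2: Apr-Jun, Q3: Jul-Sep, Q4: Oct-Dec

Q2


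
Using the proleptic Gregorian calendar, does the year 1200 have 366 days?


Gregorian leap year rule: divisible by 4, but not by 100, unless also by 400.
1200 is divisible by 400 -> leap year

Yes


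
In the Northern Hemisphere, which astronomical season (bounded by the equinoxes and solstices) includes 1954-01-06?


Date: January 6
Astronomical Winter (approx.; exact equinox/solstice day varies by year): December 21 to March 19
January 6 falls within the Winter window

Winter


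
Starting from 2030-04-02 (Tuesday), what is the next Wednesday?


Current: Tuesday
Target: Wednesday
Days ahead: 1

Next Wednesday: 2030-04-03


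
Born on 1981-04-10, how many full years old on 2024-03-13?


Birth: 1981-04-10
Reference: 2024-03-13
Year difference: 2024 - 1981 = 43
Birthday not yet reached in 2024, subtract 1

42 years old


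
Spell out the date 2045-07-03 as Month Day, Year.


ISO 2045-07-03 parses as year=2045, month=07, day=03
Month 7 -> July

July 3, 2045


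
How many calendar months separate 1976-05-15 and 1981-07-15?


From May 1976 to July 1981
5 years * 12 = 60 months, plus 2 months = 62

62 months


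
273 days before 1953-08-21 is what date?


Start: 1953-08-21, subtract 273 days
Back 21 days from August 21 reaches July 31, 1953 -> 252 left
July 1953 has 31 days -> back to June 30, 1953 -> 221 left
June 1953 has 30 days -> back to May 31, 1953 -> 191 left
May 1953 has 31 days -> back to April 30, 1953 -> 160 left
April 1953 has 30 days -> back to March 31, 1953 -> 130 left
March 1953 has 31 days -> back to February 28, 1953 -> 99 left
February 1953 has 28 days -> back to January 31, 1953 -> 71 left
January 1953 has 31 days -> back to December 31, 1952 -> 40 left
December 1952 has 31 days -> back to November 30, 1952 -> 9 left
November 1952: 30 - 9 = 21 -> lands on November 21

Result: 1952-11-21


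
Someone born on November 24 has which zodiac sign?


Date: November 24
Conventional tropical zodiac dates: Sagittarius from November 22 onward; Capricorn starts December 22
November 24 falls within the Sagittarius range

Sagittarius


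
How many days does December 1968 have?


December 1968

31 days


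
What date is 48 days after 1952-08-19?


Start: 1952-08-19, add 48 days
August 1952 has 31 days: 31 - 19 = 12 days to August 31 -> 36 left
September 1952 has 30 days -> 6 left
October 1952: 6 <= 31 -> lands on October 6

Result: 1952-10-06


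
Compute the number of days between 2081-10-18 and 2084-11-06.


From 2081-10-18 to 2084-11-06
2081-10-18: days before October = 31 + 28 + 31 + 30 + 31 + 30 + 31 + 31 + 30 = 273 (2081 is not a leap year); day of year = 273 + 18 = 291
2084-11-06: days before November = 31 + 29 + 31 + 30 + 31 + 30 + 31 + 31 + 30 + 31 = 305 (2084 is a leap year); day of year = 305 + 6 = 311
Rest of 2081: 365 - 291 = 74
Full years 2082 (365), 2083 (365): 730
Total = 74 + 730 + 311 = 1115

1115 days


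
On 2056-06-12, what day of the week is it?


Date: June 12, 2056
Anchor: Jan 1, 2056. With p = 2056 - 1 = 2055: (p + p//4 - p//100 + p//400) mod 7 = (2055 + 513 - 20 + 5) mod 7 = 2553 mod 7 = 5 -> Saturday (Mon=0 ... Sun=6)
Days before June (Jan-May): 152; offset = 152 + 12 - 1 = 163
Weekday index = (5 + 163) mod 7 = 0

Day of the week: Monday


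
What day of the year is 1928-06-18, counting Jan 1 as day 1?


Date: June 18, 1928
Days in months 1 through 5: 152
Plus 18 days in June

Day of year: 170


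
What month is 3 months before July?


July is month 7
7 - 3 = 4

April


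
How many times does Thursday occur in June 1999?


June 1999 has 30 days
Anchor: Jan 1, 1999. With p = 1999 - 1 = 1998: (p + p//4 - p//100 + p//400) mod 7 = (1998 + 499 - 19 + 4) mod 7 = 2482 mod 7 = 4 -> Friday (Mon=0 ... Sun=6)
Days before June (Jan-May): 151; June 1 index = (4 + 151) mod 7 = 1 -> Tuesday
First Thursday is June 3
Thursdays: 3, 10, 17, 24

4 Thursdays


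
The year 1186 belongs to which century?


Century = (year - 1) // 100 + 1
= (1186 - 1) // 100 + 1
= 1185 // 100 + 1
= 11 + 1

12th century


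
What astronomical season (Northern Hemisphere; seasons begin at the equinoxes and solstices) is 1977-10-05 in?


Date: October 5
Astronomical Autumn (approx.; exact equinox/solstice day varies by year): September 22 to December 20
October 5 falls within the Autumn window

Autumn


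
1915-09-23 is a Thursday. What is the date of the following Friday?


Current: Thursday
Target: Friday
Days ahead: 1

Next Friday: 1915-09-24


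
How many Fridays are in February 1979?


February 1979 has 28 days
Anchor: Jan 1, 1979. With p = 1979 - 1 = 1978: (p + p//4 - p//100 + p//400) mod 7 = (1978 + 494 - 19 + 4) mod 7 = 2457 mod 7 = 0 -> Monday (Mon=0 ... Sun=6)
Days before February (Jan): 31; February 1 index = (0 + 31) mod 7 = 3 -> Thursday
First Friday is February 2
Fridays: 2, 9, 16, 23

4 Fridays


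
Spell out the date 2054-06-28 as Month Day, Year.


ISO 2054-06-28 parses as year=2054, month=06, day=28
Month 6 -> June

June 28, 2054


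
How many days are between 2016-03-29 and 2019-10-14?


From 2016-03-29 to 2019-10-14
2016-03-29: days before March = 31 + 29 = 60 (2016 is a leap year); day of year = 60 + 29 = 89
2019-10-14: days before October = 31 + 28 + 31 + 30 + 31 + 30 + 31 + 31 + 30 = 273 (2019 is not a leap year); day of year = 273 + 14 = 287
Rest of 2016: 366 - 89 = 277
Full years 2017 (365), 2018 (365): 730
Total = 277 + 730 + 287 = 1294

1294 days


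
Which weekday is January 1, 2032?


Target: January 1, 2032
Anchor: Jan 1, 2032. With p = 2032 - 1 = 2031: (p + p//4 - p//100 + p//400) mod 7 = (2031 + 507 - 20 + 5) mod 7 = 2523 mod 7 = 3 -> Thursday (Mon=0 ... Sun=6)
Offset from anchor: 0 days
Weekday index = (3 + 0) mod 7 = 3

Thursday


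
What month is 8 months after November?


November is month 11
11 + 8 = 19; wrap: 19 - 12 = 7

July


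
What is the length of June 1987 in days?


June 1987

30 days


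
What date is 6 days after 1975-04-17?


Start: 1975-04-17, add 6 days
April 1975 has 30 days; 17 + 6 = 23 stays within April

Result: 1975-04-23


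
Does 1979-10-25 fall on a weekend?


Anchor: Jan 1, 1979. With p = 1979 - 1 = 1978: (p + p//4 - p//100 + p//400) mod 7 = (1978 + 494 - 19 + 4) mod 7 = 2457 mod 7 = 0 -> Monday (Mon=0 ... Sun=6)
Day of year: 298; offset = 297
Weekday index = (0 + 297) mod 7 = 3 -> Thursday
Weekend days: Saturday, Sunday

No


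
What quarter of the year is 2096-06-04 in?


Month: June (month 6)
Q1: Jan-Mar, Q2: Apr-Jun, Q3: Jul-Sep, Q4: Oct-Dec

Q2


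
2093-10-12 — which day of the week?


Date: October 12, 2093
Anchor: Jan 1, 2093. With p = 2093 - 1 = 2092: (p + p//4 - p//100 + p//400) mod 7 = (2092 + 523 - 20 + 5) mod 7 = 2600 mod 7 = 3 -> Thursday (Mon=0 ... Sun=6)
Days before October (Jan-Sep): 273; offset = 273 + 12 - 1 = 284
Weekday index = (3 + 284) mod 7 = 0

Day of the week: Monday


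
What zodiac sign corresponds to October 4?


Date: October 4
Conventional tropical zodiac dates: Libra from September 23 onward; Scorpio starts October 23
October 4 falls within the Libra range

Libra


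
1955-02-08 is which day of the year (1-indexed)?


Date: February 8, 1955
Days in months 1 through 1: 31
Plus 8 days in February

Day of year: 39


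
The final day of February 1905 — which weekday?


February 1905 has 28 days
Anchor: Jan 1, 1905. With p = 1905 - 1 = 1904: (p + p//4 - p//100 + p//400) mod 7 = (1904 + 476 - 19 + 4) mod 7 = 2365 mod 7 = 6 -> Sunday (Mon=0 ... Sun=6)
Days before February (Jan): 31; February 1 index = (6 + 31) mod 7 = 2 -> Wednesday
Last day offset: 28 - 1 = 27 days
Weekday index = (2 + 27) mod 7 = 1

Tuesday, February 28


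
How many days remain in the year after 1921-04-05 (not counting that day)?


Day of year: 95 of 365
Remaining = 365 - 95

270 days


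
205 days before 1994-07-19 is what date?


Start: 1994-07-19, subtract 205 days
Back 19 days from July 19 reaches June 30, 1994 -> 186 left
June 1994 has 30 days -> back to May 31, 1994 -> 156 left
May 1994 has 31 days -> back to April 30, 1994 -> 125 left
April 1994 has 30 days -> back to March 31, 1994 -> 95 left
March 1994 has 31 days -> back to February 28, 1994 -> 64 left
February 1994 has 28 days -> back to January 31, 1994 -> 36 left
January 1994 has 31 days -> back to December 31, 1993 -> 5 left
December 1993: 31 - 5 = 26 -> lands on December 26

Result: 1993-12-26


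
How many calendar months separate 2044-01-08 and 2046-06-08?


From January 2044 to June 2046
2 years * 12 = 24 months, plus 5 months = 29

29 months


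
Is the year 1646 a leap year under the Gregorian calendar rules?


Gregorian leap year rule: divisible by 4, but not by 100, unless also by 400.
1646 is not divisible by 4 -> not a leap year

No


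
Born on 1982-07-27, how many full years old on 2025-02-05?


Birth: 1982-07-27
Reference: 2025-02-05
Year difference: 2025 - 1982 = 43
Birthday not yet reached in 2025, subtract 1

42 years old


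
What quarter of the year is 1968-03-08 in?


Month: March (month 3)
Q1: Jan-Mar, Q2: Apr-Jun, Q3: Jul-Sep, Q4: Oct-Dec

Q1


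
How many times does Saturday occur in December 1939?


December 1939 has 31 days
Anchor: Jan 1, 1939. With p = 1939 - 1 = 1938: (p + p//4 - p//100 + p//400) mod 7 = (1938 + 484 - 19 + 4) mod 7 = 2407 mod 7 = 6 -> Sunday (Mon=0 ... Sun=6)
Days before December (Jan-Nov): 334; December 1 index = (6 + 334) mod 7 = 4 -> Friday
First Saturday is December 2
Saturdays: 2, 9, 16, 23, 30

5 Saturdays


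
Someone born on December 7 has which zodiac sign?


Date: December 7
Conventional tropical zodiac dates: Sagittarius from November 22 onward; Capricorn starts December 22
December 7 falls within the Sagittarius range

Sagittarius


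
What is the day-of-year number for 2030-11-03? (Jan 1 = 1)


Date: November 3, 2030
Days in months 1 through 10: 304
Plus 3 days in November

Day of year: 307


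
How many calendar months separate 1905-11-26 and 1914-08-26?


From November 1905 to August 1914
9 years * 12 = 108 months, minus 3 months = 105

105 months


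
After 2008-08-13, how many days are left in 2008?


Day of year: 226 of 366
Remaining = 366 - 226

140 days


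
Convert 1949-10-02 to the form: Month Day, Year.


ISO 1949-10-02 parses as year=1949, month=10, day=02
Month 10 -> October

October 2, 1949


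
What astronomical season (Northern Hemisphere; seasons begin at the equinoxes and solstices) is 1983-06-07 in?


Date: June 7
Astronomical Spring (approx.; exact equinox/solstice day varies by year): March 20 to June 20
June 7 falls within the Spring window

Spring


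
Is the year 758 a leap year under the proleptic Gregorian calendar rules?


Gregorian leap year rule: divisible by 4, but not by 100, unless also by 400.
758 is not divisible by 4 -> not a leap year

No


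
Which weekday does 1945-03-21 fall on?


Date: March 21, 1945
Anchor: Jan 1, 1945. With p = 1945 - 1 = 1944: (p + p//4 - p//100 + p//400) mod 7 = (1944 + 486 - 19 + 4) mod 7 = 2415 mod 7 = 0 -> Monday (Mon=0 ... Sun=6)
Days before March (Jan-Feb): 59; offset = 59 + 21 - 1 = 79
Weekday index = (0 + 79) mod 7 = 2

Day of the week: Wednesday


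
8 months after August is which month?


August is month 8
8 + 8 = 16; wrap: 16 - 12 = 4

April


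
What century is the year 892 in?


Century = (year - 1) // 100 + 1
= (892 - 1) // 100 + 1
= 891 // 100 + 1
= 8 + 1

9th century


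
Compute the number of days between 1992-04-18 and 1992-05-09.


From 1992-04-18 to 1992-05-09
1992-04-18: days before April = 31 + 29 + 31 = 91 (1992 is a leap year); day of year = 91 + 18 = 109
1992-05-09: days before May = 31 + 29 + 31 + 30 = 121 (1992 is a leap year); day of year = 121 + 9 = 130
Same year: 130 - 109 = 21

21 days


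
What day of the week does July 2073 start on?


Target: July 1, 2073
Anchor: Jan 1, 2073. With p = 2073 - 1 = 2072: (p + p//4 - p//100 + p//400) mod 7 = (2072 + 518 - 20 + 5) mod 7 = 2575 mod 7 = 6 -> Sunday (Mon=0 ... Sun=6)
Days before July (Jan-Jun): 181 days
Weekday index = (6 + 181) mod 7 = 5

Saturday


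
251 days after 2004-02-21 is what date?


Start: 2004-02-21, add 251 days
February 2004 has 29 days: 29 - 21 = 8 days to February 29 -> 243 left
March 2004 has 31 days -> 212 left
April 2004 has 30 days -> 182 left
May 2004 has 31 days -> 151 left
June 2004 has 30 days -> 121 left
July 2004 has 31 days -> 90 left
August 2004 has 31 days -> 59 left
September 2004 has 30 days -> 29 left
October 2004: 29 <= 31 -> lands on October 29

Result: 2004-10-29


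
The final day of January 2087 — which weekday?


January 2087 has 31 days
Anchor: Jan 1, 2087. With p = 2087 - 1 = 2086: (p + p//4 - p//100 + p//400) mod 7 = (2086 + 521 - 20 + 5) mod 7 = 2592 mod 7 = 2 -> Wednesday (Mon=0 ... Sun=6)
January 1 is the anchor itself -> Wednesday
Last day offset: 31 - 1 = 30 days
Weekday index = (2 + 30) mod 7 = 4

Friday, January 31


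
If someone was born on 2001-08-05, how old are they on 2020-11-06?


Birth: 2001-08-05
Reference: 2020-11-06
Year difference: 2020 - 2001 = 19

19 years old


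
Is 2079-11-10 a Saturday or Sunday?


Anchor: Jan 1, 2079. With p = 2079 - 1 = 2078: (p + p//4 - p//100 + p//400) mod 7 = (2078 + 519 - 20 + 5) mod 7 = 2582 mod 7 = 6 -> Sunday (Mon=0 ... Sun=6)
Day of year: 314; offset = 313
Weekday index = (6 + 313) mod 7 = 4 -> Friday
Weekend days: Saturday, Sunday

No


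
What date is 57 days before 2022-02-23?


Start: 2022-02-23, subtract 57 days
Back 23 days from February 23 reaches January 31, 2022 -> 34 left
January 2022 has 31 days -> back to December 31, 2021 -> 3 left
December 2021: 31 - 3 = 28 -> lands on December 28

Result: 2021-12-28


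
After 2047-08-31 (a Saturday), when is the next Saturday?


Current: Saturday
Target: Saturday
Days ahead: 7

Next Saturday: 2047-09-07


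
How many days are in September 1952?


September 1952

30 days


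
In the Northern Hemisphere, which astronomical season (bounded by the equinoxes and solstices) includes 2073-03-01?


Date: March 1
Astronomical Winter (approx.; exact equinox/solstice day varies by year): December 21 to March 19
March 1 falls within the Winter window

Winter


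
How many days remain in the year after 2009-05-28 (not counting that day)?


Day of year: 148 of 365
Remaining = 365 - 148

217 days


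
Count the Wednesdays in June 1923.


June 1923 has 30 days
Anchor: Jan 1, 1923. With p = 1923 - 1 = 1922: (p + p//4 - p//100 + p//400) mod 7 = (1922 + 480 - 19 + 4) mod 7 = 2387 mod 7 = 0 -> Monday (Mon=0 ... Sun=6)
Days before June (Jan-May): 151; June 1 index = (0 + 151) mod 7 = 4 -> Friday
First Wednesday is June 6
Wednesdays: 6, 13, 20, 27

4 Wednesdays


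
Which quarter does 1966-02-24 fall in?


Month: February (month 2)
Q1: Jan-Mar, Q2: Apr-Jun, Q3: Jul-Sep, Q4: Oct-Dec

Q1


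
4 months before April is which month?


April is month 4
4 - 4 = 0; wrap: 0 + 12 = 12

December


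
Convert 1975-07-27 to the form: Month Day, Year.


ISO 1975-07-27 parses as year=1975, month=07, day=27
Month 7 -> July

July 27, 1975


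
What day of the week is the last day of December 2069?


December 2069 has 31 days
Anchor: Jan 1, 2069. With p = 2069 - 1 = 2068: (p + p//4 - p//100 + p//400) mod 7 = (2068 + 517 - 20 + 5) mod 7 = 2570 mod 7 = 1 -> Tuesday (Mon=0 ... Sun=6)
Days before December (Jan-Nov): 334; December 1 index = (1 + 334) mod 7 = 6 -> Sunday
Last day offset: 31 - 1 = 30 days
Weekday index = (6 + 30) mod 7 = 1

Tuesday, December 31


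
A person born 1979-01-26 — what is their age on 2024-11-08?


Birth: 1979-01-26
Reference: 2024-11-08
Year difference: 2024 - 1979 = 45

45 years old


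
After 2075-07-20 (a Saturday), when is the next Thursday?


Current: Saturday
Target: Thursday
Days ahead: 5

Next Thursday: 2075-07-25


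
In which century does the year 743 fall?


Century = (year - 1) // 100 + 1
= (743 - 1) // 100 + 1
= 742 // 100 + 1
= 7 + 1

8th century


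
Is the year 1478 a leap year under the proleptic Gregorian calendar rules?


Gregorian leap year rule: divisible by 4, but not by 100, unless also by 400.
1478 is not divisible by 4 -> not a leap year

No


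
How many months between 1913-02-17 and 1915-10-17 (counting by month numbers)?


From February 1913 to October 1915
2 years * 12 = 24 months, plus 8 months = 32

32 months


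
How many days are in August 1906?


August 1906

31 days


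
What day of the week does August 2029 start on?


Target: August 1, 2029
Anchor: Jan 1, 2029. With p = 2029 - 1 = 2028: (p + p//4 - p//100 + p//400) mod 7 = (2028 + 507 - 20 + 5) mod 7 = 2520 mod 7 = 0 -> Monday (Mon=0 ... Sun=6)
Days before August (Jan-Jul): 212 days
Weekday index = (0 + 212) mod 7 = 2

Wednesday


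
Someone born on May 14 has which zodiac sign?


Date: May 14
Conventional tropical zodiac dates: Taurus from April 20 onward; Gemini starts May 21
May 14 falls within the Taurus range

Taurus


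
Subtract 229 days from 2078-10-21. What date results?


Start: 2078-10-21, subtract 229 days
Back 21 days from October 21 reaches September 30, 2078 -> 208 left
September 2078 has 30 days -> back to August 31, 2078 -> 178 left
August 2078 has 31 days -> back to July 31, 2078 -> 147 left
July 2078 has 31 days -> back to June 30, 2078 -> 116 left
June 2078 has 30 days -> back to May 31, 2078 -> 86 left
May 2078 has 31 days -> back to April 30, 2078 -> 55 left
April 2078 has 30 days -> back to March 31, 2078 -> 25 left
March 2078: 31 - 25 = 6 -> lands on March 6

Result: 2078-03-06


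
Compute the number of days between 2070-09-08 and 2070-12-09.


From 2070-09-08 to 2070-12-09
2070-09-08: days before September = 31 + 28 + 31 + 30 + 31 + 30 + 31 + 31 = 243 (2070 is not a leap year); day of year = 243 + 8 = 251
2070-12-09: days before December = 31 + 28 + 31 + 30 + 31 + 30 + 31 + 31 + 30 + 31 + 30 = 334 (2070 is not a leap year); day of year = 334 + 9 = 343
Same year: 343 - 251 = 92

92 days


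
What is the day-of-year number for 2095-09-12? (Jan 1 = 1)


Date: September 12, 2095
Days in months 1 through 8: 243
Plus 12 days in September

Day of year: 255


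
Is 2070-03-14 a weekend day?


Anchor: Jan 1, 2070. With p = 2070 - 1 = 2069: (p + p//4 - p//100 + p//400) mod 7 = (2069 + 517 - 20 + 5) mod 7 = 2571 mod 7 = 2 -> Wednesday (Mon=0 ... Sun=6)
Day of year: 73; offset = 72
Weekday index = (2 + 72) mod 7 = 4 -> Friday
Weekend days: Saturday, Sunday

No


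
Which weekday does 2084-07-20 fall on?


Date: July 20, 2084
Anchor: Jan 1, 2084. With p = 2084 - 1 = 2083: (p + p//4 - p//100 + p//400) mod 7 = (2083 + 520 - 20 + 5) mod 7 = 2588 mod 7 = 5 -> Saturday (Mon=0 ... Sun=6)
Days before July (Jan-Jun): 182; offset = 182 + 20 - 1 = 201
Weekday index = (5 + 201) mod 7 = 3

Day of the week: Thursday


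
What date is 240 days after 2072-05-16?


Start: 2072-05-16, add 240 days
May 2072 has 31 days: 31 - 16 = 15 days to May 31 -> 225 left
June 2072 has 30 days -> 195 left
July 2072 has 31 days -> 164 left
August 2072 has 31 days -> 133 left
September 2072 has 30 days -> 103 left
October 2072 has 31 days -> 72 left
November 2072 has 30 days -> 42 left
December 2072 has 31 days -> 11 left
January 2073: 11 <= 31 -> lands on January 11

Result: 2073-01-11


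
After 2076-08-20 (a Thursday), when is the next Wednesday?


Current: Thursday
Target: Wednesday
Days ahead: 6

Next Wednesday: 2076-08-26


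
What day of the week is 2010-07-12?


Date: July 12, 2010
Anchor: Jan 1, 2010. With p = 2010 - 1 = 2009: (p + p//4 - p//100 + p//400) mod 7 = (2009 + 502 - 20 + 5) mod 7 = 2496 mod 7 = 4 -> Friday (Mon=0 ... Sun=6)
Days before July (Jan-Jun): 181; offset = 181 + 12 - 1 = 192
Weekday index = (4 + 192) mod 7 = 0

Day of the week: Monday


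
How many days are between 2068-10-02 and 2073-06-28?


From 2068-10-02 to 2073-06-28
2068-10-02: days before October = 31 + 29 + 31 + 30 + 31 + 30 + 31 + 31 + 30 = 274 (2068 is a leap year); day of year = 274 + 2 = 276
2073-06-28: days before June = 31 + 28 + 31 + 30 + 31 = 151 (2073 is not a leap year); day of year = 151 + 28 = 179
Rest of 2068: 366 - 276 = 90
Full years 2069 (365), 2070 (365), 2071 (365), 2072 (366): 1461
Total = 90 + 1461 + 179 = 1730

1730 days


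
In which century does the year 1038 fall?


Century = (year - 1) // 100 + 1
= (1038 - 1) // 100 + 1
= 1037 // 100 + 1
= 10 + 1

11th century


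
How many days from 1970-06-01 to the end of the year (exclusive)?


Day of year: 152 of 365
Remaining = 365 - 152

213 days


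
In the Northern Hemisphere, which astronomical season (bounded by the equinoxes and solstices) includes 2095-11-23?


Date: November 23
Astronomical Autumn (approx.; exact equinox/solstice day varies by year): September 22 to December 20
November 23 falls within the Autumn window

Autumn


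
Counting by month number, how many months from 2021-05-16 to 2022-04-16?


From May 2021 to April 2022
1 year * 12 = 12 months, minus 1 month = 11

11 months


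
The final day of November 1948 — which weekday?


November 1948 has 30 days
Anchor: Jan 1, 1948. With p = 1948 - 1 = 1947: (p + p//4 - p//100 + p//400) mod 7 = (1947 + 486 - 19 + 4) mod 7 = 2418 mod 7 = 3 -> Thursday (Mon=0 ... Sun=6)
Days before November (Jan-Oct): 305; November 1 index = (3 + 305) mod 7 = 0 -> Monday
Last day offset: 30 - 1 = 29 days
Weekday index = (0 + 29) mod 7 = 1

Tuesday, November 30


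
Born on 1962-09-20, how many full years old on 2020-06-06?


Birth: 1962-09-20
Reference: 2020-06-06
Year difference: 2020 - 1962 = 58
Birthday not yet reached in 2020, subtract 1

57 years old


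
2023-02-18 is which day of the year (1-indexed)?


Date: February 18, 2023
Days in months 1 through 1: 31
Plus 18 days in February

Day of year: 49


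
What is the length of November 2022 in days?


November 2022

30 days


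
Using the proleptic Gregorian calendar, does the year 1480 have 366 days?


Gregorian leap year rule: divisible by 4, but not by 100, unless also by 400.
1480 is divisible by 4 but not 100 -> leap year

Yes


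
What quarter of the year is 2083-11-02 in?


Month: November (month 11)
Q1: Jan-Mar, Q2: Apr-Jun, Q3: Jul-Sep, Q4: Oct-Dec

Q4


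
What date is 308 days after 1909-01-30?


Start: 1909-01-30, add 308 days
January 1909 has 31 days: 31 - 30 = 1 day to January 31 -> 307 left
February 1909 has 28 days -> 279 left
March 1909 has 31 days -> 248 left
April 1909 has 30 days -> 218 left
May 1909 has 31 days -> 187 left
June 1909 has 30 days -> 157 left
July 1909 has 31 days -> 126 left
August 1909 has 31 days -> 95 left
September 1909 has 30 days -> 65 left
October 1909 has 31 days -> 34 left
November 1909 has 30 days -> 4 left
December 1909: 4 <= 31 -> lands on December 4

Result: 1909-12-04


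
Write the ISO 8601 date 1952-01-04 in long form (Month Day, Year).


ISO 1952-01-04 parses as year=1952, month=01, day=04
Month 1 -> January

January 4, 1952


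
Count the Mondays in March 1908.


March 1908 has 31 days
Anchor: Jan 1, 1908. With p = 1908 - 1 = 1907: (p + p//4 - p//100 + p//400) mod 7 = (1907 + 476 - 19 + 4) mod 7 = 2368 mod 7 = 2 -> Wednesday (Mon=0 ... Sun=6)
Days before March (Jan-Feb): 60; March 1 index = (2 + 60) mod 7 = 6 -> Sunday
First Monday is March 2
Mondays: 2, 9, 16, 23, 30

5 Mondays


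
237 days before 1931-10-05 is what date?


Start: 1931-10-05, subtract 237 days
Back 5 days from October 5 reaches September 30, 1931 -> 232 left
September 1931 has 30 days -> back to August 31, 1931 -> 202 left
August 1931 has 31 days -> back to July 31, 1931 -> 171 left
July 1931 has 31 days -> back to June 30, 1931 -> 140 left
June 1931 has 30 days -> back to May 31, 1931 -> 110 left
May 1931 has 31 days -> back to April 30, 1931 -> 79 left
April 1931 has 30 days -> back to March 31, 1931 -> 49 left
March 1931 has 31 days -> back to February 28, 1931 -> 18 left
February 1931: 28 - 18 = 10 -> lands on February 10

Result: 1931-02-10


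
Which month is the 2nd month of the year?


Month 2 of 12

February


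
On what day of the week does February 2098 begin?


Target: February 1, 2098
Anchor: Jan 1, 2098. With p = 2098 - 1 = 2097: (p + p//4 - p//100 + p//400) mod 7 = (2097 + 524 - 20 + 5) mod 7 = 2606 mod 7 = 2 -> Wednesday (Mon=0 ... Sun=6)
Days before February (Jan): 31 days
Weekday index = (2 + 31) mod 7 = 5

Saturday


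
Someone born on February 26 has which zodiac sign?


Date: February 26
Conventional tropical zodiac dates: Pisces from February 19 onward; Aries starts March 21
February 26 falls within the Pisces range

Pisces


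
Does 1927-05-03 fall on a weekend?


Anchor: Jan 1, 1927. With p = 1927 - 1 = 1926: (p + p//4 - p//100 + p//400) mod 7 = (1926 + 481 - 19 + 4) mod 7 = 2392 mod 7 = 5 -> Saturday (Mon=0 ... Sun=6)
Day of year: 123; offset = 122
Weekday index = (5 + 122) mod 7 = 1 -> Tuesday
Weekend days: Saturday, Sunday

No


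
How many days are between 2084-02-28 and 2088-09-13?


From 2084-02-28 to 2088-09-13
2084-02-28: days before February = 31; day of year = 31 + 28 = 59
2088-09-13: days before September = 31 + 29 + 31 + 30 + 31 + 30 + 31 + 31 = 244 (2088 is a leap year); day of year = 244 + 13 = 257
Rest of 2084: 366 - 59 = 307
Full years 2085 (365), 2086 (365), 2087 (365): 1095
Total = 307 + 1095 + 257 = 1659

1659 days


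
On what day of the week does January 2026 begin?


Target: January 1, 2026
Anchor: Jan 1, 2026. With p = 2026 - 1 = 2025: (p + p//4 - p//100 + p//400) mod 7 = (2025 + 506 - 20 + 5) mod 7 = 2516 mod 7 = 3 -> Thursday (Mon=0 ... Sun=6)
Offset from anchor: 0 days
Weekday index = (3 + 0) mod 7 = 3

Thursday


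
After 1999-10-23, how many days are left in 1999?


Day of year: 296 of 365
Remaining = 365 - 296

69 days


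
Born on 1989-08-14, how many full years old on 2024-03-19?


Birth: 1989-08-14
Reference: 2024-03-19
Year difference: 2024 - 1989 = 35
Birthday not yet reached in 2024, subtract 1

34 years old


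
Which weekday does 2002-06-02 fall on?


Date: June 2, 2002
Anchor: Jan 1, 2002. With p = 2002 - 1 = 2001: (p + p//4 - p//100 + p//400) mod 7 = (2001 + 500 - 20 + 5) mod 7 = 2486 mod 7 = 1 -> Tuesday (Mon=0 ... Sun=6)
Days before June (Jan-May): 151; offset = 151 + 2 - 1 = 152
Weekday index = (1 + 152) mod 7 = 6

Day of the week: Sunday


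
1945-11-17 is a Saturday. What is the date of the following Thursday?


Current: Saturday
Target: Thursday
Days ahead: 5

Next Thursday: 1945-11-22


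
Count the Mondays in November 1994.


November 1994 has 30 days
Anchor: Jan 1, 1994. With p = 1994 - 1 = 1993: (p + p//4 - p//100 + p//400) mod 7 = (1993 + 498 - 19 + 4) mod 7 = 2476 mod 7 = 5 -> Saturday (Mon=0 ... Sun=6)
Days before November (Jan-Oct): 304; November 1 index = (5 + 304) mod 7 = 1 -> Tuesday
First Monday is November 7
Mondays: 7, 14, 21, 28

4 Mondays


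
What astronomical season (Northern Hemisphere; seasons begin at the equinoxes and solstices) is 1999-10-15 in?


Date: October 15
Astronomical Autumn (approx.; exact equinox/solstice day varies by year): September 22 to December 20
October 15 falls within the Autumn window

Autumn


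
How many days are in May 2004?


May 2004

31 days


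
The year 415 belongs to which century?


Century = (year - 1) // 100 + 1
= (415 - 1) // 100 + 1
= 414 // 100 + 1
= 4 + 1

5th century


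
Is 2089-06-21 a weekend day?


Anchor: Jan 1, 2089. With p = 2089 - 1 = 2088: (p + p//4 - p//100 + p//400) mod 7 = (2088 + 522 - 20 + 5) mod 7 = 2595 mod 7 = 5 -> Saturday (Mon=0 ... Sun=6)
Day of year: 172; offset = 171
Weekday index = (5 + 171) mod 7 = 1 -> Tuesday
Weekend days: Saturday, Sunday

No


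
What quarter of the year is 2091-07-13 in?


Month: July (month 7)
Q1: Jan-Mar, Q2: Apr-Jun, Q3: Jul-Sep, Q4: Oct-Dec

Q3


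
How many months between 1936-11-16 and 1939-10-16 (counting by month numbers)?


From November 1936 to October 1939
3 years * 12 = 36 months, minus 1 month = 35

35 months


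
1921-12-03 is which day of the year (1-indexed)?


Date: December 3, 1921
Days in months 1 through 11: 334
Plus 3 days in December

Day of year: 337


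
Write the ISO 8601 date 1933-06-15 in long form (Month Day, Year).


ISO 1933-06-15 parses as year=1933, month=06, day=15
Month 6 -> June

June 15, 1933


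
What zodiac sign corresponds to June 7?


Date: June 7
Conventional tropical zodiac dates: Gemini from May 21 onward; Cancer starts June 21
June 7 falls within the Gemini range

Gemini


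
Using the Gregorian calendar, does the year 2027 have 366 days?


Gregorian leap year rule: divisible by 4, but not by 100, unless also by 400.
2027 is not divisible by 4 -> not a leap year

No


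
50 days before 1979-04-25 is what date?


Start: 1979-04-25, subtract 50 days
Back 25 days from April 25 reaches March 31, 1979 -> 25 left
March 1979: 31 - 25 = 6 -> lands on March 6

Result: 1979-03-06
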